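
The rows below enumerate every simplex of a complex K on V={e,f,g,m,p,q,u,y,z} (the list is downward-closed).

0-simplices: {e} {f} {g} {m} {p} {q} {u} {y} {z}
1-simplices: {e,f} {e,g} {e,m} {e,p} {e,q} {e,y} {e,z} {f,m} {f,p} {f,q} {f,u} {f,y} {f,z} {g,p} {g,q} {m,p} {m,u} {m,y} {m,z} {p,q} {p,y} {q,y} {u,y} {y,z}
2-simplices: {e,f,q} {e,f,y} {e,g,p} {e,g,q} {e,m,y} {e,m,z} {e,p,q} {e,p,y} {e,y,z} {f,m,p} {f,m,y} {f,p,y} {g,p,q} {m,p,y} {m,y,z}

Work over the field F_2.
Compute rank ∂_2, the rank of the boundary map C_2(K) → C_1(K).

n_0=9 n_1=24 n_2=15  [Z2]
∂1: piv[ef,eg,em,ep,eq,ey,ez,fu] rk=8  ker:fm,fp,fq,fy,fz,gp,gq,mp,mu,my,mz,pq,py,qy,uy,yz
∂2: piv[efq,efy,egp,egq,emy,emz,epq,epy,eyz,fmp,fmy,fpy] rk=12  ker:gpq,mpy,myz
rk∂_2=12

rank∂_2=12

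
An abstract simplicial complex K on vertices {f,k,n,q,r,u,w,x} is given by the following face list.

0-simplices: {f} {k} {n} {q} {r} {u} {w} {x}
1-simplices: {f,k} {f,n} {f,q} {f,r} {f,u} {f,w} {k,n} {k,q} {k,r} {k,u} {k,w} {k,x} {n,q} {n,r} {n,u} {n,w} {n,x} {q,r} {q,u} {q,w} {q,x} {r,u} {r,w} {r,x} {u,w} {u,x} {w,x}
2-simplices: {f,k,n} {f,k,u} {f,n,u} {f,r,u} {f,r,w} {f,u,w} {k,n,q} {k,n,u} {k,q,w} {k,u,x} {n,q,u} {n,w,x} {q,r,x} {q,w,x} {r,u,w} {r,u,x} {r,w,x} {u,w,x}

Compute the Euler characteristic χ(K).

n_0=8 n_1=27 n_2=18
χ=+8−27+18=-1

χ(K)=-1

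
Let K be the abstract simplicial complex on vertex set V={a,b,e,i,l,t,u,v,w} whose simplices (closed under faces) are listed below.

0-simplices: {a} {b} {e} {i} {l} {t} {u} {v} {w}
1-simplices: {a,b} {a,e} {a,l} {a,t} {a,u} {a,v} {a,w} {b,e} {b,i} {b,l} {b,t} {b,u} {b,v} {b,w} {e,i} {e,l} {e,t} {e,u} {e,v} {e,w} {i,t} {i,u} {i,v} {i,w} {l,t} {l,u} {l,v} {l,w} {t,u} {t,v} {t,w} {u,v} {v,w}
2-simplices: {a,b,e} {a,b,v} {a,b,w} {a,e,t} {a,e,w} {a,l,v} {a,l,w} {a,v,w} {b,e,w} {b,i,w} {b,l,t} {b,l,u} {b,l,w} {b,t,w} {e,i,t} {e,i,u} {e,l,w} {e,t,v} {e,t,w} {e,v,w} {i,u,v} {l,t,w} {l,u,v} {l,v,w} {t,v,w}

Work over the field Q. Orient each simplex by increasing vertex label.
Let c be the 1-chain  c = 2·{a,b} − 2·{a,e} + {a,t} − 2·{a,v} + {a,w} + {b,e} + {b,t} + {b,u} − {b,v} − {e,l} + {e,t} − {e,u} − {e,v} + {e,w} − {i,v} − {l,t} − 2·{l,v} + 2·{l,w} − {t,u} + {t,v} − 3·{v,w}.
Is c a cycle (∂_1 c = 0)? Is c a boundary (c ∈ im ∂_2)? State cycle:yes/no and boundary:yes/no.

cycle:no boundary:no

n_0=9 n_1=33 n_2=25  [Q]
∂1: piv[ab,ae,al,at,au,av,aw,bi] rk=8  ker:be,bl,bt,bu,bv,bw,ei,el,et,eu,ev,ew,it,iu,iv,iw,lt,lu,lv,lw,tu,tv,tw,uv,vw
∂2: piv[abe,abv,abw,aet,aew,alv,alw,avw,biw,blt,blu,blw,btw,eit,eiu,elw,etv,etw,evw,iuv,luv] rk=21  ker:bew,ltw,lvw,tvw
∂1c = {i} + 2·{t} − {u} − 3·{v} + {w}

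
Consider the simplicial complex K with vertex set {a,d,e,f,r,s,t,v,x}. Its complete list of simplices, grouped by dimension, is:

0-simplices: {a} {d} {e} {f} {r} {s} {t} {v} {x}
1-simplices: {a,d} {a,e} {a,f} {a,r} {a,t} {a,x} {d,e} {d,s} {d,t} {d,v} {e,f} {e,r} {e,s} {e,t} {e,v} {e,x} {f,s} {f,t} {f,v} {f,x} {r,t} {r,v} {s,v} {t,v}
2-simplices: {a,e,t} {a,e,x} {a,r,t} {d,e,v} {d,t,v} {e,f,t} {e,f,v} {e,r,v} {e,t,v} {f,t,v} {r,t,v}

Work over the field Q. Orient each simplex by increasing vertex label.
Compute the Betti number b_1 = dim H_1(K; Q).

b_1=6

n_0=9 n_1=24 n_2=11  [Q]
∂1: piv[ad,ae,af,ar,at,ax,ds,dv] rk=8  ker:de,dt,ef,er,es,et,ev,ex,fs,ft,fv,fx,rt,rv,sv,tv
∂2: piv[aet,aex,art,dev,dtv,eft,efv,erv,etv,rtv] rk=10  ker:ftv
b_1=(24−8)−10=6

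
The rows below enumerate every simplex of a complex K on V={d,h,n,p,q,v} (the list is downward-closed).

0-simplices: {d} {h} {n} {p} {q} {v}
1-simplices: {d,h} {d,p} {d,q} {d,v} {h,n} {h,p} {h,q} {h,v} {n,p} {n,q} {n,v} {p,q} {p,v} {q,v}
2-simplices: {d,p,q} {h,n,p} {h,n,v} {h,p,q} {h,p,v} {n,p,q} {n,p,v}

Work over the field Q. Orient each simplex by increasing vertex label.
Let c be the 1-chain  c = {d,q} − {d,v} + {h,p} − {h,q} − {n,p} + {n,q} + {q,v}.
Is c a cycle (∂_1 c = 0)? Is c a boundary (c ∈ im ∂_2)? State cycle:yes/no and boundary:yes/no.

n_0=6 n_1=14 n_2=7  [Q]
∂1: piv[dh,dp,dq,dv,hn] rk=5  ker:hp,hq,hv,np,nq,nv,pq,pv,qv
∂2: piv[dpq,hnp,hnv,hpq,hpv,npq] rk=6  ker:npv
∂1c = 0
c vs im∂2: residual ≠ 0 ⇒ not boundary

cycle:yes boundary:no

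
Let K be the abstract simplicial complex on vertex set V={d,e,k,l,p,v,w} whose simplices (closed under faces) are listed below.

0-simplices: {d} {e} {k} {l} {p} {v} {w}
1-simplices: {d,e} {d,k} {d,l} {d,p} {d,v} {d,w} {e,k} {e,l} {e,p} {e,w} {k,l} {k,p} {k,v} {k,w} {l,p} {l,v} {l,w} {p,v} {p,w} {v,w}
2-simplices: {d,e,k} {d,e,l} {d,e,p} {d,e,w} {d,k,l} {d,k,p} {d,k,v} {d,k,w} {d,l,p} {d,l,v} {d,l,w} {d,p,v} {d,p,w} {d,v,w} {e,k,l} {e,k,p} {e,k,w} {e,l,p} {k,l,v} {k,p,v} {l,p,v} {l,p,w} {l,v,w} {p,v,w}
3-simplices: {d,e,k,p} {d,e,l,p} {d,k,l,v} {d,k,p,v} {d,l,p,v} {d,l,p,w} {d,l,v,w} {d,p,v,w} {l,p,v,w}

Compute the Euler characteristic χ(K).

n_0=7 n_1=20 n_2=24 n_3=9
χ=+7−20+24−9=2

χ(K)=2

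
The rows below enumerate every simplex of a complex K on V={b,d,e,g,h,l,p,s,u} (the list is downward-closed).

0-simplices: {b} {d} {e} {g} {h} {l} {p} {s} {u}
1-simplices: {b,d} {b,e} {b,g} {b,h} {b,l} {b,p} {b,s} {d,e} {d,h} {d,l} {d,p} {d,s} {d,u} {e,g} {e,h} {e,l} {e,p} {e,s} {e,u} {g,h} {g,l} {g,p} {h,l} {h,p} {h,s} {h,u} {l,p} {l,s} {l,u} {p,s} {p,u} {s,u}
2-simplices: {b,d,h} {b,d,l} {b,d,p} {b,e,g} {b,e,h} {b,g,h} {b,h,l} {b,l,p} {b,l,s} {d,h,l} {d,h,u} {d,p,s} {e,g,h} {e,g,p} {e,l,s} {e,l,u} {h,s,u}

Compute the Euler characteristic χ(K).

χ(K)=-6

n_0=9 n_1=32 n_2=17
χ=+9−32+17=-6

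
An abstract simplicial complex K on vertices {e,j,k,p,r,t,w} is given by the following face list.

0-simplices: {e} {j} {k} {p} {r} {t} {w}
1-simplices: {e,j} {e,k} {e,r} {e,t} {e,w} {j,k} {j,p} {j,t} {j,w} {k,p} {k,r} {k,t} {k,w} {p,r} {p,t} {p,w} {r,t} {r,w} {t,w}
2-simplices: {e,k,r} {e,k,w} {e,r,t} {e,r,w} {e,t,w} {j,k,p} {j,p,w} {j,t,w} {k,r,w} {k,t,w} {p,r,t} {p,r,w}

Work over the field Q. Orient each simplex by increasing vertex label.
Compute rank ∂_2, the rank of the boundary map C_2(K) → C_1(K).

rank∂_2=11

n_0=7 n_1=19 n_2=12  [Q]
∂1: piv[ej,ek,er,et,ew,jp] rk=6  ker:jk,jt,jw,kp,kr,kt,kw,pr,pt,pw,rt,rw,tw
∂2: piv[ekr,ekw,ert,erw,etw,jkp,jpw,jtw,ktw,prt,prw] rk=11  ker:krw
rk∂_2=11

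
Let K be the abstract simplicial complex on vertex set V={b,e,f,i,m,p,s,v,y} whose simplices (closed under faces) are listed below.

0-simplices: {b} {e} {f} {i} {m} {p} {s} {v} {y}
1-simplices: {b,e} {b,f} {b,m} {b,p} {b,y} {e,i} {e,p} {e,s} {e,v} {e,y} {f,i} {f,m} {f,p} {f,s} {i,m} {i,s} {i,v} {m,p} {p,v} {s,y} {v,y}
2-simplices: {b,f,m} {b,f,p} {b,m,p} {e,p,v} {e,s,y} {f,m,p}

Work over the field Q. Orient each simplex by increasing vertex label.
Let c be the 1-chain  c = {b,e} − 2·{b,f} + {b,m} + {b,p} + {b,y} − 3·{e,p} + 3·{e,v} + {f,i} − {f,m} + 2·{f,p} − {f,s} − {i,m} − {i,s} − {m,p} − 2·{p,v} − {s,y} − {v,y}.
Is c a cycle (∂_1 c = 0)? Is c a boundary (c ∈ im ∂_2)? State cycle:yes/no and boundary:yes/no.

cycle:no boundary:no

n_0=9 n_1=21 n_2=6  [Q]
∂1: piv[be,bf,bm,bp,by,ei,es,ev] rk=8  ker:ep,ey,fi,fm,fp,fs,im,is,iv,mp,pv,sy,vy
∂2: piv[bfm,bfp,bmp,epv,esy] rk=5  ker:fmp
∂1c = −2·{b} + {e} − 3·{f} + 3·{i} + {p} − {s} + 2·{v} − {y}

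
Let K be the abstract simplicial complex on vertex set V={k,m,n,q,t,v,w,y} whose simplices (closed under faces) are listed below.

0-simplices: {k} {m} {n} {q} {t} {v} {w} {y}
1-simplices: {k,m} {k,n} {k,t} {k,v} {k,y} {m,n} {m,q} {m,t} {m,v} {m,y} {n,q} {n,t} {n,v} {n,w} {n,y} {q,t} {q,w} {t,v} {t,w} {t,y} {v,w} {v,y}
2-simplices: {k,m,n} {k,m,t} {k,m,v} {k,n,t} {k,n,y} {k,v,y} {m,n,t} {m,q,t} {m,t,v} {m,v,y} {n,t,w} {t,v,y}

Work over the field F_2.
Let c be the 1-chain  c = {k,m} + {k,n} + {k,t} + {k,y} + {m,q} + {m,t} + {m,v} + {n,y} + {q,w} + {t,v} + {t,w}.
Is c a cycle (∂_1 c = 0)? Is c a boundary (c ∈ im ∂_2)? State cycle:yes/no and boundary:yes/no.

n_0=8 n_1=22 n_2=12  [Z2]
∂1: piv[km,kn,kt,kv,ky,mq,nw] rk=7  ker:mn,mt,mv,my,nq,nt,nv,ny,qt,qw,tv,tw,ty,vw,vy
∂2: piv[kmn,kmt,kmv,knt,kny,kvy,mqt,mtv,mvy,ntw,tvy] rk=11  ker:mnt
∂1c = 0
c vs im∂2: residual ≠ 0 ⇒ not boundary

cycle:yes boundary:no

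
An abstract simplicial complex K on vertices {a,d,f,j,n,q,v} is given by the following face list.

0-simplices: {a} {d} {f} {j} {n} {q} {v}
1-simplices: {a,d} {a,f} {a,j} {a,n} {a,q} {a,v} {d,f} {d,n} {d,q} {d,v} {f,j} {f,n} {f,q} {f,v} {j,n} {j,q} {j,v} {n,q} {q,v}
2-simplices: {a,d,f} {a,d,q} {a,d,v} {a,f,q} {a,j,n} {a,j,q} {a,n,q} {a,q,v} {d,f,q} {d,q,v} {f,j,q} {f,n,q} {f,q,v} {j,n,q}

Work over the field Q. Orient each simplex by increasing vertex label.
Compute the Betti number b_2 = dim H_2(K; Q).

n_0=7 n_1=19 n_2=14  [Q]
∂1: piv[ad,af,aj,an,aq,av] rk=6  ker:df,dn,dq,dv,fj,fn,fq,fv,jn,jq,jv,nq,qv
∂2: piv[adf,adq,adv,afq,ajn,ajq,anq,aqv,fjq,fnq,fqv] rk=11  ker:dfq,dqv,jnq
b_2=(14−11)−0=3

b_2=3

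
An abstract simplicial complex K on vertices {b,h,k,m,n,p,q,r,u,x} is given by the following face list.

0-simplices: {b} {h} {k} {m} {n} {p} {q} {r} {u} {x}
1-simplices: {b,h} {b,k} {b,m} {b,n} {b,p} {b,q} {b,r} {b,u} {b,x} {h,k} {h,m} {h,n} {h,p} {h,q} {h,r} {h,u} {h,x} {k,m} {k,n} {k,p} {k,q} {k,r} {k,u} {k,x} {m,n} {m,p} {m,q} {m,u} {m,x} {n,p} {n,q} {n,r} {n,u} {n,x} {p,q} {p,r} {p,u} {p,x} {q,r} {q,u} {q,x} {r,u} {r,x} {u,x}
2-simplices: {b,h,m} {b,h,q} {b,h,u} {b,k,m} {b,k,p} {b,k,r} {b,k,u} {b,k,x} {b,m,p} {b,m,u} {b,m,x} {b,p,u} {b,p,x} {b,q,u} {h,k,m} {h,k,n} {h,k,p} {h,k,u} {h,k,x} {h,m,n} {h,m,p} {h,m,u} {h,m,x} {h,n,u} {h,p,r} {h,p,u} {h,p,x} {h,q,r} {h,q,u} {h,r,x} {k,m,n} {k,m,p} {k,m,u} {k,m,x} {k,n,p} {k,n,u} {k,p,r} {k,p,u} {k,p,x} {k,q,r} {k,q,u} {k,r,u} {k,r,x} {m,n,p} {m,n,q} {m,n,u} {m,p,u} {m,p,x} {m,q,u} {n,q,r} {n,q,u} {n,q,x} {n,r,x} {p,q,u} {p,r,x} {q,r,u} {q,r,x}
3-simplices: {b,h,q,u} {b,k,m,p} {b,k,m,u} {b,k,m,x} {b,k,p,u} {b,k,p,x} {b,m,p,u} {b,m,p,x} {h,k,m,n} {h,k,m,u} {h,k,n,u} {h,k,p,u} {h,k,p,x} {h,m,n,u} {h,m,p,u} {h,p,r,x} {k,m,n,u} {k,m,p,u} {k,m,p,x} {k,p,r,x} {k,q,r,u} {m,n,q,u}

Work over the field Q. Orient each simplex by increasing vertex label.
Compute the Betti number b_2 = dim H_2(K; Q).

b_2=5

n_0=10 n_1=44 n_2=57 n_3=22  [Q]
∂1: piv[bh,bk,bm,bn,bp,bq,br,bu,bx] rk=9  ker:hk,hm,hn,hp,hq,hr,hu,hx,km,kn,kp,kq,kr,ku,kx,mn,mp,mq,mu,mx,np,nq,nr,nu,nx,pq,pr,pu,px,qr,qu,qx,ru,rx,ux
∂2: piv[bhm,bhq,bhu,bkm,bkp,bkr,bku,bkx,bmp,bmu,bmx,bpu,bpx,bqu,hkm,hkn,hkp,hkx,hmn,hnu,hpr,hqr,hrx,knp,kpr,kqr,kru,mnq,mqu,nqr,nqx,nrx,pqu] rk=33  ker:hku,hmp,hmu,hmx,hpu,hpx,hqu,kmn,kmp,kmu,kmx,knu,kpu,kpx,kqu,krx,mnp,mnu,mpu,mpx,nqu,prx,qru,qrx
∂3: piv[bhqu,bkmp,bkmu,bkmx,bkpu,bkpx,bmpu,bmpx,hkmn,hkmu,hknu,hkpu,hkpx,hmnu,hmpu,hprx,kprx,kqru,mnqu] rk=19  ker:kmnu,kmpu,kmpx
b_2=(57−33)−19=5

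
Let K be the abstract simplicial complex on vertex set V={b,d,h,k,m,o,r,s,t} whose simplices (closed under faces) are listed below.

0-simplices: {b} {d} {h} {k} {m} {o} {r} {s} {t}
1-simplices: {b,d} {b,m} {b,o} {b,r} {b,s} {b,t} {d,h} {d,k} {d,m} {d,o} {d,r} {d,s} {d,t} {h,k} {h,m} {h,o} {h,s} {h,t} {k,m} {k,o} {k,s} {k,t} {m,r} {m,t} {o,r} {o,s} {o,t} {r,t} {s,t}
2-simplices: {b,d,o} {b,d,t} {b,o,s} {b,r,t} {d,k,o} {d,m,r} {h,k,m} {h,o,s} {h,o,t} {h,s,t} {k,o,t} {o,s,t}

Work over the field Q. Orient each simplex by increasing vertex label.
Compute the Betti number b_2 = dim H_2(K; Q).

b_2=1

n_0=9 n_1=29 n_2=12  [Q]
∂1: piv[bd,bm,bo,br,bs,bt,dh,dk] rk=8  ker:dm,do,dr,ds,dt,hk,hm,ho,hs,ht,km,ko,ks,kt,mr,mt,or,os,ot,rt,st
∂2: piv[bdo,bdt,bos,brt,dko,dmr,hkm,hos,hot,hst,kot] rk=11  ker:ost
b_2=(12−11)−0=1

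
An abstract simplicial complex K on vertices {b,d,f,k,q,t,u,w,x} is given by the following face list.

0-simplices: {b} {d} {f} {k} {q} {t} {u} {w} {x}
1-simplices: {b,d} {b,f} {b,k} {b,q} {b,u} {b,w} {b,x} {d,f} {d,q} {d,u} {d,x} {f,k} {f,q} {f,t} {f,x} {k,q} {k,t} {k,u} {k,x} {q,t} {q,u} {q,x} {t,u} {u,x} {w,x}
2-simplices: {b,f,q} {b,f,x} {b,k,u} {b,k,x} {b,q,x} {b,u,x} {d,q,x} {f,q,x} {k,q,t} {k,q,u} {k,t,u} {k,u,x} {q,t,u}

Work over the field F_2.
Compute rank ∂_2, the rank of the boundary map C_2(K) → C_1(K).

n_0=9 n_1=25 n_2=13  [Z2]
∂1: piv[bd,bf,bk,bq,bu,bw,bx,ft] rk=8  ker:df,dq,du,dx,fk,fq,fx,kq,kt,ku,kx,qt,qu,qx,tu,ux,wx
∂2: piv[bfq,bfx,bku,bkx,bqx,bux,dqx,kqt,kqu,ktu] rk=10  ker:fqx,kux,qtu
rk∂_2=10

rank∂_2=10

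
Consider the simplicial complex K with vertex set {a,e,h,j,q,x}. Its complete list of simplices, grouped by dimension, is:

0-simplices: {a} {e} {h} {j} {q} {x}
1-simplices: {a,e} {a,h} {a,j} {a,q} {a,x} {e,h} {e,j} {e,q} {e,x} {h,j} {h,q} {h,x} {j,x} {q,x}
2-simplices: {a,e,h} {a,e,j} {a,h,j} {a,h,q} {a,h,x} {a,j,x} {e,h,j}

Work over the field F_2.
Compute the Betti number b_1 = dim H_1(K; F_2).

b_1=3

n_0=6 n_1=14 n_2=7  [Z2]
∂1: piv[ae,ah,aj,aq,ax] rk=5  ker:eh,ej,eq,ex,hj,hq,hx,jx,qx
∂2: piv[aeh,aej,ahj,ahq,ahx,ajx] rk=6  ker:ehj
b_1=(14−5)−6=3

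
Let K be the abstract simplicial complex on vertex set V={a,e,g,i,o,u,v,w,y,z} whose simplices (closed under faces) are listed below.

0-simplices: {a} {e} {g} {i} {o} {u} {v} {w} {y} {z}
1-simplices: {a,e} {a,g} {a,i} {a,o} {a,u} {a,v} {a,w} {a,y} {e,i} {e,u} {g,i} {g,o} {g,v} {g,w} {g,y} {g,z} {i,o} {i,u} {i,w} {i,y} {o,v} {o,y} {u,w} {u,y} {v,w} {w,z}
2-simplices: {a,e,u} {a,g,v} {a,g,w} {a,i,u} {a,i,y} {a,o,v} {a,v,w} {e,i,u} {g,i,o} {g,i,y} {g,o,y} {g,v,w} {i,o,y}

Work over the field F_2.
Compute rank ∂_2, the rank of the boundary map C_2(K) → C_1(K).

rank∂_2=11

n_0=10 n_1=26 n_2=13  [Z2]
∂1: piv[ae,ag,ai,ao,au,av,aw,ay,gz] rk=9  ker:ei,eu,gi,go,gv,gw,gy,io,iu,iw,iy,ov,oy,uw,uy,vw,wz
∂2: piv[aeu,agv,agw,aiu,aiy,aov,avw,eiu,gio,giy,goy] rk=11  ker:gvw,ioy
rk∂_2=11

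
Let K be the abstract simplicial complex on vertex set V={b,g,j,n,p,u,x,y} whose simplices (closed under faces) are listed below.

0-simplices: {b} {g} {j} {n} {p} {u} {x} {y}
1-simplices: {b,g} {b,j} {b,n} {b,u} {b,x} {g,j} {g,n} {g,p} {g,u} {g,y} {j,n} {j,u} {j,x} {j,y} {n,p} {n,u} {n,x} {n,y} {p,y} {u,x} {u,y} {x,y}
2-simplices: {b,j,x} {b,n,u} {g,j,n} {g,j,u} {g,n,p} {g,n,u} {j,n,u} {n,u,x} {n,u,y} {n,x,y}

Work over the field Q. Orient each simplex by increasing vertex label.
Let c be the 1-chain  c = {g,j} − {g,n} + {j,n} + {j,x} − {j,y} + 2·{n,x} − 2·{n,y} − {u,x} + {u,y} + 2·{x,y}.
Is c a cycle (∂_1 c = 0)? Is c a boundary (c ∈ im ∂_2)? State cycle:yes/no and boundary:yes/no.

n_0=8 n_1=22 n_2=10  [Q]
∂1: piv[bg,bj,bn,bu,bx,gp,gy] rk=7  ker:gj,gn,gu,jn,ju,jx,jy,np,nu,nx,ny,py,ux,uy,xy
∂2: piv[bjx,bnu,gjn,gju,gnp,gnu,nux,nuy,nxy] rk=9  ker:jnu
∂1c = 0
c vs im∂2: residual ≠ 0 ⇒ not boundary

cycle:yes boundary:no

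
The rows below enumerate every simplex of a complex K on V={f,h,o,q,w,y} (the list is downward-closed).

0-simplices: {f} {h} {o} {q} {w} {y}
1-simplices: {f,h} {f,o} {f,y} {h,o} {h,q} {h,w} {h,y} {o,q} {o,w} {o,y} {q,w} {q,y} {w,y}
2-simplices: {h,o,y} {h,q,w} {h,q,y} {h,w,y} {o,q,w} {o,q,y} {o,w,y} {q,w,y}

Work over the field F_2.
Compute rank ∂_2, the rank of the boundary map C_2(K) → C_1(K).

n_0=6 n_1=13 n_2=8  [Z2]
∂1: piv[fh,fo,fy,hq,hw] rk=5  ker:ho,hy,oq,ow,oy,qw,qy,wy
∂2: piv[hoy,hqw,hqy,hwy,oqw,oqy] rk=6  ker:owy,qwy
rk∂_2=6

rank∂_2=6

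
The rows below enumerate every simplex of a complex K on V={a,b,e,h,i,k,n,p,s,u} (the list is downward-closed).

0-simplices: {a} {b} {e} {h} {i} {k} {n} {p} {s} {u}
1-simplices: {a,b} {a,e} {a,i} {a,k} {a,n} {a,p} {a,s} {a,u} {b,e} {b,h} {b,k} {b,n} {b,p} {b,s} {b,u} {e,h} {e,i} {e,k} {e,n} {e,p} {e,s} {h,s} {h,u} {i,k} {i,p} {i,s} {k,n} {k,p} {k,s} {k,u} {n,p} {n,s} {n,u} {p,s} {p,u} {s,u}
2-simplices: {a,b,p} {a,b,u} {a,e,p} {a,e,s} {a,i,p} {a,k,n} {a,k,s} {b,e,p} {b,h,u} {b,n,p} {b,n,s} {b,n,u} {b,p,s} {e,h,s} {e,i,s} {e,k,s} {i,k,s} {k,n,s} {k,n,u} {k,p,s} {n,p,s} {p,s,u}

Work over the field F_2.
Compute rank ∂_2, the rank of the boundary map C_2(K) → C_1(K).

n_0=10 n_1=36 n_2=22  [Z2]
∂1: piv[ab,ae,ai,ak,an,ap,as,au,bh] rk=9  ker:be,bk,bn,bp,bs,bu,eh,ei,ek,en,ep,es,hs,hu,ik,ip,is,kn,kp,ks,ku,np,ns,nu,ps,pu,su
∂2: piv[abp,abu,aep,aes,aip,akn,aks,bep,bhu,bnp,bns,bnu,bps,ehs,eis,eks,iks,kns,knu,kps,psu] rk=21  ker:nps
rk∂_2=21

rank∂_2=21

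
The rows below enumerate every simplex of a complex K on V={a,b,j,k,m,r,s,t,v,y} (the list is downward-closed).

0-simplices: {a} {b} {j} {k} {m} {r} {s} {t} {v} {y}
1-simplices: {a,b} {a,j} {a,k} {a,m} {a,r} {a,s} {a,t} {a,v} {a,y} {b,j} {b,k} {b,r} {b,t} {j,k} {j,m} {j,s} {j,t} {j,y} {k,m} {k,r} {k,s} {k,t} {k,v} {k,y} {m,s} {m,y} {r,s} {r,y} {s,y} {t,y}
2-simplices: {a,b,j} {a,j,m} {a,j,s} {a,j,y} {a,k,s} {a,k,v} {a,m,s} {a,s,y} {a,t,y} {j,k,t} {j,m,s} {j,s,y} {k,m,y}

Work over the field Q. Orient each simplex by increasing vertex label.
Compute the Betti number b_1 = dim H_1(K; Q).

n_0=10 n_1=30 n_2=13  [Q]
∂1: piv[ab,aj,ak,am,ar,as,at,av,ay] rk=9  ker:bj,bk,br,bt,jk,jm,js,jt,jy,km,kr,ks,kt,kv,ky,ms,my,rs,ry,sy,ty
∂2: piv[abj,ajm,ajs,ajy,aks,akv,ams,asy,aty,jkt,kmy] rk=11  ker:jms,jsy
b_1=(30−9)−11=10

b_1=10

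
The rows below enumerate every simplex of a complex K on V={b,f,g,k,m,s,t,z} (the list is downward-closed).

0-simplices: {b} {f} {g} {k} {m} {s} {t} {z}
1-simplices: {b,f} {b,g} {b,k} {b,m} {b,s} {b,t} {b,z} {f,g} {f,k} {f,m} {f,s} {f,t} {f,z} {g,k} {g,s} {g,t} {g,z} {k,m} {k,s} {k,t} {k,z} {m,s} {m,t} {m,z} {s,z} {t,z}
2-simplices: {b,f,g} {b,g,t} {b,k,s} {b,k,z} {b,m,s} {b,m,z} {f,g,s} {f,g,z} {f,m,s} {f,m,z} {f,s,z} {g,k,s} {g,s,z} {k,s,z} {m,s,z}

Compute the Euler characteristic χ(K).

n_0=8 n_1=26 n_2=15
χ=+8−26+15=-3

χ(K)=-3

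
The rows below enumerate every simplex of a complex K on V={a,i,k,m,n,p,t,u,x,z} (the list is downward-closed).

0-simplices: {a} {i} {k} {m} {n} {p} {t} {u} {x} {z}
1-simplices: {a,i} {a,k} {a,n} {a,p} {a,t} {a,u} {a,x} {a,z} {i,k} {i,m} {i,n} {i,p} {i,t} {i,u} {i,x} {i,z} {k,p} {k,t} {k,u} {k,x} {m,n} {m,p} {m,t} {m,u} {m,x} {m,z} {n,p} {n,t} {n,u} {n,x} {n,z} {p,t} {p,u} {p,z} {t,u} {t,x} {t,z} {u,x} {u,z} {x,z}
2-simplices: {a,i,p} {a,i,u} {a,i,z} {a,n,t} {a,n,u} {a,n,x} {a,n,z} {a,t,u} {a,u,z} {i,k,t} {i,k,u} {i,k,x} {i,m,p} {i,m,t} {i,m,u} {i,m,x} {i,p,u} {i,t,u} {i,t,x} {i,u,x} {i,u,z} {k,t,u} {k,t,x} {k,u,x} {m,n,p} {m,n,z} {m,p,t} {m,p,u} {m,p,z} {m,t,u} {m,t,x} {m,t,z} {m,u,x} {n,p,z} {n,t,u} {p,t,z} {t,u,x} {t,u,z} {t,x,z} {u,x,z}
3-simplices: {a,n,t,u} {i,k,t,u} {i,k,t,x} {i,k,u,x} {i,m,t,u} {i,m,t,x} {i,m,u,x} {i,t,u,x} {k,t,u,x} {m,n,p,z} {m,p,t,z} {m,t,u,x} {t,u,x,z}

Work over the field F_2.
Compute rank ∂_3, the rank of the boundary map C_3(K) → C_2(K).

rank∂_3=11

n_0=10 n_1=40 n_2=40 n_3=13  [Z2]
∂1: piv[ai,ak,an,ap,at,au,ax,az,im] rk=9  ker:ik,in,ip,it,iu,ix,iz,kp,kt,ku,kx,mn,mp,mt,mu,mx,mz,np,nt,nu,nx,nz,pt,pu,pz,tu,tx,tz,ux,uz,xz
∂2: piv[aip,aiu,aiz,ant,anu,anx,anz,atu,auz,ikt,iku,ikx,imp,imt,imu,imx,ipu,itu,itx,iux,mnp,mnz,mpt,mpz,mtz,tuz,txz] rk=27  ker:iuz,ktu,ktx,kux,mpu,mtu,mtx,mux,npz,ntu,ptz,tux,uxz
∂3: piv[antu,iktu,iktx,ikux,imtu,imtx,imux,itux,mnpz,mptz,tuxz] rk=11  ker:ktux,mtux
rk∂_3=11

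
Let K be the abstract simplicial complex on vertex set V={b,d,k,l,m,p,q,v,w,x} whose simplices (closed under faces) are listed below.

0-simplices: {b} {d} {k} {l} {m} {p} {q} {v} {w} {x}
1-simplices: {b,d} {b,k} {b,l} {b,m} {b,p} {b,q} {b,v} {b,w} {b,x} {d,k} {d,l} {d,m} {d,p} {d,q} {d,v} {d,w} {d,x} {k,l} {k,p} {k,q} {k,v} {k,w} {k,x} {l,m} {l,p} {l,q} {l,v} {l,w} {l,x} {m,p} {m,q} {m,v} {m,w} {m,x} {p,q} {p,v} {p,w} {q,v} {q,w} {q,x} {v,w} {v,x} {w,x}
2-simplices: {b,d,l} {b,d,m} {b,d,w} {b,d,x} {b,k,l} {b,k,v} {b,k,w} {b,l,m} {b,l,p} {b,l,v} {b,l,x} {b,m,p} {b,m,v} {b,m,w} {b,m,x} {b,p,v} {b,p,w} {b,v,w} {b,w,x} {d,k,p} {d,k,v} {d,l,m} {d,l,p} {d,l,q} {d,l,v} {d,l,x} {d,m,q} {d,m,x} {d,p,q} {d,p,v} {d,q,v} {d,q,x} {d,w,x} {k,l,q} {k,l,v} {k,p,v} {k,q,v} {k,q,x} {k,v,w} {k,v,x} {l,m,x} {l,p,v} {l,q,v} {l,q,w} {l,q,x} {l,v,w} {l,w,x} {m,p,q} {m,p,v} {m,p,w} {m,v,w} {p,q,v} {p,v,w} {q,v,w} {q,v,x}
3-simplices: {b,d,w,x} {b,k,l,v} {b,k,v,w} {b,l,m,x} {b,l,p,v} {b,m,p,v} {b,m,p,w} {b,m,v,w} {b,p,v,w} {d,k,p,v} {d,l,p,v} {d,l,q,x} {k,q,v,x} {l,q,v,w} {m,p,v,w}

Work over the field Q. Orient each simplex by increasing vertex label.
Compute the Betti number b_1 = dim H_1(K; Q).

n_0=10 n_1=43 n_2=55 n_3=15  [Q]
∂1: piv[bd,bk,bl,bm,bp,bq,bv,bw,bx] rk=9  ker:dk,dl,dm,dp,dq,dv,dw,dx,kl,kp,kq,kv,kw,kx,lm,lp,lq,lv,lw,lx,mp,mq,mv,mw,mx,pq,pv,pw,qv,qw,qx,vw,vx,wx
∂2: piv[bdl,bdm,bdw,bdx,bkl,bkv,bkw,blm,blp,blv,blx,bmp,bmv,bmw,bmx,bpv,bpw,bvw,bwx,dkp,dkv,dlp,dlq,dlv,dmq,dpq,dqv,dqx,klq,kqx,kvx,lqw,lvw] rk=33  ker:dlm,dlx,dmx,dpv,dwx,klv,kpv,kqv,kvw,lmx,lpv,lqv,lqx,lwx,mpq,mpv,mpw,mvw,pqv,pvw,qvw,qvx
∂3: piv[bdwx,bklv,bkvw,blmx,blpv,bmpv,bmpw,bmvw,bpvw,dkpv,dlpv,dlqx,kqvx,lqvw] rk=14  ker:mpvw
b_1=(43−9)−33=1

b_1=1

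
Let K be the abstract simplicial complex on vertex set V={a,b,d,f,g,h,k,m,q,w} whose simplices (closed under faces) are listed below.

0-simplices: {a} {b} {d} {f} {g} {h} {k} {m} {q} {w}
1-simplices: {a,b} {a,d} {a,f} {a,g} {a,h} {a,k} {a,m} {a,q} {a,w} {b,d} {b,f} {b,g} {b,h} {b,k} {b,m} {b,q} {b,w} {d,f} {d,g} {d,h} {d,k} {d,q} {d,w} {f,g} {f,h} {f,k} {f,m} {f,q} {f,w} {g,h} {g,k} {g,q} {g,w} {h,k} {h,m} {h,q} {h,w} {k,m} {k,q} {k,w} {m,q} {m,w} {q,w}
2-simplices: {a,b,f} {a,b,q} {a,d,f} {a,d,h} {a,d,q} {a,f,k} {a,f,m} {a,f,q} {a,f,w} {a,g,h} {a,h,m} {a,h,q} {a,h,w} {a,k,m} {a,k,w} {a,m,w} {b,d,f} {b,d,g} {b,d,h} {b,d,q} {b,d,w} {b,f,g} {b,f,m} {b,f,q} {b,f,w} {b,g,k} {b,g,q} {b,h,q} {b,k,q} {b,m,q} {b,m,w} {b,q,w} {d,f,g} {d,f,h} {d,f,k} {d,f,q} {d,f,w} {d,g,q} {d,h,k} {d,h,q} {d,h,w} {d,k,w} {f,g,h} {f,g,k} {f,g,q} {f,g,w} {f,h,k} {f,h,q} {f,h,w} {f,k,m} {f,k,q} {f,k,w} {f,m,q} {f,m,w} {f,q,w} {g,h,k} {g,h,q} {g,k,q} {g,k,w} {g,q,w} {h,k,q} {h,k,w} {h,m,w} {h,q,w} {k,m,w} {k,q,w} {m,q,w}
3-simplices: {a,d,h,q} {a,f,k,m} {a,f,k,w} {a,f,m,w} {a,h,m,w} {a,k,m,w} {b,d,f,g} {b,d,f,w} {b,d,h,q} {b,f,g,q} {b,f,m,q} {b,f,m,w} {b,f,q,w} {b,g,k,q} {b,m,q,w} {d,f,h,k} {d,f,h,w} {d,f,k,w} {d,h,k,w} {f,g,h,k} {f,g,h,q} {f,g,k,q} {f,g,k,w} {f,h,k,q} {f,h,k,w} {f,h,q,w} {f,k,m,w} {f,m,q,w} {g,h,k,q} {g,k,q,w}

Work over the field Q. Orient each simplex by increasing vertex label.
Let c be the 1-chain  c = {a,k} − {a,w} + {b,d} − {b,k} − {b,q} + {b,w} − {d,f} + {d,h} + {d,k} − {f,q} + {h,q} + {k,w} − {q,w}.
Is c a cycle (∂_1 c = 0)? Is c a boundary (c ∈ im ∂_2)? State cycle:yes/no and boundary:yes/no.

cycle:yes boundary:yes

n_0=10 n_1=43 n_2=67 n_3=30  [Q]
∂1: piv[ab,ad,af,ag,ah,ak,am,aq,aw] rk=9  ker:bd,bf,bg,bh,bk,bm,bq,bw,df,dg,dh,dk,dq,dw,fg,fh,fk,fm,fq,fw,gh,gk,gq,gw,hk,hm,hq,hw,km,kq,kw,mq,mw,qw
∂2: piv[abf,abq,adf,adh,adq,afk,afm,afq,afw,agh,ahm,ahq,ahw,akm,akw,amw,bdf,bdg,bdh,bdw,bfg,bfm,bfw,bgk,bgq,bkq,bmq,bqw,dfh,dfk,dhk,fgh,fgk,fgw] rk=34  ker:bdq,bfq,bhq,bmw,dfg,dfq,dfw,dgq,dhq,dhw,dkw,fgq,fhk,fhq,fhw,fkm,fkq,fkw,fmq,fmw,fqw,ghk,ghq,gkq,gkw,gqw,hkq,hkw,hmw,hqw,kmw,kqw,mqw
∂3: piv[adhq,afkm,afkw,afmw,ahmw,akmw,bdfg,bdfw,bdhq,bfgq,bfmq,bfmw,bfqw,bgkq,bmqw,dfhk,dfhw,dfkw,dhkw,fghk,fghq,fgkq,fgkw,fhkq,fhqw,gkqw] rk=26  ker:fhkw,fkmw,fmqw,ghkq
∂1c = 0
c vs im∂2: reduces to 0 ⇒ boundary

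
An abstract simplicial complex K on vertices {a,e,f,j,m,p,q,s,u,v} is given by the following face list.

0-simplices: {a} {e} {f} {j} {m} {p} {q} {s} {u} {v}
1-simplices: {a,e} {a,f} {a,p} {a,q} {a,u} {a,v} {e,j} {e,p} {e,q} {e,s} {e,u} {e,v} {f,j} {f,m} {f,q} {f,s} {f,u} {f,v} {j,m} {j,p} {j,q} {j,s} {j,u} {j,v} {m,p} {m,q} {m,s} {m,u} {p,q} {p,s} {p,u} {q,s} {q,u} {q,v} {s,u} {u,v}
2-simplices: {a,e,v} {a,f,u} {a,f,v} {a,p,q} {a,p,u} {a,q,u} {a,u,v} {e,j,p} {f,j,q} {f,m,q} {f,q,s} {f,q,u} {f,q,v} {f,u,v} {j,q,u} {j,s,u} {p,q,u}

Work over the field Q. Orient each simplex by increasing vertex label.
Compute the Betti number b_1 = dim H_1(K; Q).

n_0=10 n_1=36 n_2=17  [Q]
∂1: piv[ae,af,ap,aq,au,av,ej,es,fm] rk=9  ker:ep,eq,eu,ev,fj,fq,fs,fu,fv,jm,jp,jq,js,ju,jv,mp,mq,ms,mu,pq,ps,pu,qs,qu,qv,su,uv
∂2: piv[aev,afu,afv,apq,apu,aqu,auv,ejp,fjq,fmq,fqs,fqu,fqv,jqu,jsu] rk=15  ker:fuv,pqu
b_1=(36−9)−15=12

b_1=12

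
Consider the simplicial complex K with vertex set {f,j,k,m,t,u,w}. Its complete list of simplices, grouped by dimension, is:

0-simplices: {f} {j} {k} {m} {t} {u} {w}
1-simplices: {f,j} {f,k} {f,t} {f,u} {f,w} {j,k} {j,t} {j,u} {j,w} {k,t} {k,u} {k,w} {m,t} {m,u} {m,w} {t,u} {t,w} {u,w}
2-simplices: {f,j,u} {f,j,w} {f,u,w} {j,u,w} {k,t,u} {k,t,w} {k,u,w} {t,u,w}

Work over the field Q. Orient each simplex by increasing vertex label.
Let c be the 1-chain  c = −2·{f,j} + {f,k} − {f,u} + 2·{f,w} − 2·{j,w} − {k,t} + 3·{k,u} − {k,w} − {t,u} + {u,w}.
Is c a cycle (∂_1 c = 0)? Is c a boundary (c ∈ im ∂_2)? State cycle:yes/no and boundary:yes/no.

cycle:yes boundary:no

n_0=7 n_1=18 n_2=8  [Q]
∂1: piv[fj,fk,ft,fu,fw,mt] rk=6  ker:jk,jt,ju,jw,kt,ku,kw,mu,mw,tu,tw,uw
∂2: piv[fju,fjw,fuw,ktu,ktw,kuw] rk=6  ker:juw,tuw
∂1c = 0
c vs im∂2: residual ≠ 0 ⇒ not boundary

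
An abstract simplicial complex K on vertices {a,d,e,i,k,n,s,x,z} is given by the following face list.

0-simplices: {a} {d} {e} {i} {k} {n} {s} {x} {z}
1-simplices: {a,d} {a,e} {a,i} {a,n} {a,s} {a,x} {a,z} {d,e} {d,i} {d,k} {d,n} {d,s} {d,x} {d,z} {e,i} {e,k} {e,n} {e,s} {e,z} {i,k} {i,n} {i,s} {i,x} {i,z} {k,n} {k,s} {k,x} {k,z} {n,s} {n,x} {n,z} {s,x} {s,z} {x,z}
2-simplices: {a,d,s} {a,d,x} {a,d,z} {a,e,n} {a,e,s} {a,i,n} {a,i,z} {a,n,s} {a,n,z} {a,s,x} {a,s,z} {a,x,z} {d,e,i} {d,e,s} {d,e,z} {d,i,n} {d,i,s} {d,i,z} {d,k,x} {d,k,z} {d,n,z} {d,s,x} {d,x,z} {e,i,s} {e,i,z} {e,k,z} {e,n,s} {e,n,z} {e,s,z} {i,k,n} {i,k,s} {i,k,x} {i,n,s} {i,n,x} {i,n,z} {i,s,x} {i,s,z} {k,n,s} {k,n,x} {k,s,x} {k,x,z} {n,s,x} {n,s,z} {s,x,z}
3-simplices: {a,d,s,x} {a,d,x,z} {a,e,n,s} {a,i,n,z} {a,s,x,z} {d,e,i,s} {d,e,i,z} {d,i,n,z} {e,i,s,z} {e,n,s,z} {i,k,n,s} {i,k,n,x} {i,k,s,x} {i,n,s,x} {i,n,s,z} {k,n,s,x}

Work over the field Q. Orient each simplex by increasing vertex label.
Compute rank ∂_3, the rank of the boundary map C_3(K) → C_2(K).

n_0=9 n_1=34 n_2=44 n_3=16  [Q]
∂1: piv[ad,ae,ai,an,as,ax,az,dk] rk=8  ker:de,di,dn,ds,dx,dz,ei,ek,en,es,ez,ik,in,is,ix,iz,kn,ks,kx,kz,ns,nx,nz,sx,sz,xz
∂2: piv[ads,adx,adz,aen,aes,ain,aiz,ans,anz,asx,asz,axz,dei,des,dez,din,dis,diz,dkx,dkz,ekz,ikn,iks,ikx,inx,isx] rk=26  ker:dnz,dsx,dxz,eis,eiz,ens,enz,esz,ins,inz,isz,kns,knx,ksx,kxz,nsx,nsz,sxz
∂3: piv[adsx,adxz,aens,ainz,asxz,deis,deiz,dinz,eisz,ensz,ikns,iknx,iksx,insx,insz] rk=15  ker:knsx
rk∂_3=15

rank∂_3=15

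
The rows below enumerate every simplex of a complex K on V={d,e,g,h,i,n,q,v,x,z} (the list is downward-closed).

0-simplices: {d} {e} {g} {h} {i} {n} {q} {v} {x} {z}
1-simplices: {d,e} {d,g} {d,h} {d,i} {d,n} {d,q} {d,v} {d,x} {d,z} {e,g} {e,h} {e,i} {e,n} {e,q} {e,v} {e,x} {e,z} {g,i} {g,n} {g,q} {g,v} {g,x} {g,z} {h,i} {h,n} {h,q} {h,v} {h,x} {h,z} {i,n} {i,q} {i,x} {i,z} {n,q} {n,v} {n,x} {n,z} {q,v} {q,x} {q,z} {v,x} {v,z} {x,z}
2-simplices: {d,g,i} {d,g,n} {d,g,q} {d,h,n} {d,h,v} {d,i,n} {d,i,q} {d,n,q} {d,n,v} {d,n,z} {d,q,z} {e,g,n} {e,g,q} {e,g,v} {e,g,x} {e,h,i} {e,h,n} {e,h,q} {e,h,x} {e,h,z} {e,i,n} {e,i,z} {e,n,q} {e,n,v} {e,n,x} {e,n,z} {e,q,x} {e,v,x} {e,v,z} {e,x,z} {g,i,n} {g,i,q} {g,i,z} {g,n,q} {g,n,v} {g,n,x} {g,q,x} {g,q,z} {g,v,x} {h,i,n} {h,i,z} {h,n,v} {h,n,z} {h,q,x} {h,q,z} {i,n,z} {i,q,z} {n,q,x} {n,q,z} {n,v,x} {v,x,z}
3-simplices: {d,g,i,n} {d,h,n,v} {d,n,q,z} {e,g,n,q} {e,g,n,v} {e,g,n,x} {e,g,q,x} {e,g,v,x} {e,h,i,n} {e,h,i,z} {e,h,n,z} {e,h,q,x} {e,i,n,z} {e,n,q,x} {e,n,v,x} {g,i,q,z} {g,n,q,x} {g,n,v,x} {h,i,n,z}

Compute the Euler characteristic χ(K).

n_0=10 n_1=43 n_2=51 n_3=19
χ=+10−43+51−19=-1

χ(K)=-1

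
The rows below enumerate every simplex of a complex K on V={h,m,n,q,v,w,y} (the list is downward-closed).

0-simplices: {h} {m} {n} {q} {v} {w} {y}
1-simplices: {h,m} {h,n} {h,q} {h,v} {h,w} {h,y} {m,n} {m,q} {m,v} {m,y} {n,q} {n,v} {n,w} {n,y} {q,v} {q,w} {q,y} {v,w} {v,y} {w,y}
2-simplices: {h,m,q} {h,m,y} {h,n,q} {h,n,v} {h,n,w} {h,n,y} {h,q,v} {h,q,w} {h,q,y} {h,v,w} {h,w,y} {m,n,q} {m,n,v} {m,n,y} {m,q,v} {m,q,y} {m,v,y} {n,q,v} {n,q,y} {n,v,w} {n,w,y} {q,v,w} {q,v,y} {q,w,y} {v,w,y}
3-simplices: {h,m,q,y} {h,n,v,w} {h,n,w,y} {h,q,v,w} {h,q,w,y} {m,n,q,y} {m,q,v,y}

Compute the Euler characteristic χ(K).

χ(K)=5

n_0=7 n_1=20 n_2=25 n_3=7
χ=+7−20+25−7=5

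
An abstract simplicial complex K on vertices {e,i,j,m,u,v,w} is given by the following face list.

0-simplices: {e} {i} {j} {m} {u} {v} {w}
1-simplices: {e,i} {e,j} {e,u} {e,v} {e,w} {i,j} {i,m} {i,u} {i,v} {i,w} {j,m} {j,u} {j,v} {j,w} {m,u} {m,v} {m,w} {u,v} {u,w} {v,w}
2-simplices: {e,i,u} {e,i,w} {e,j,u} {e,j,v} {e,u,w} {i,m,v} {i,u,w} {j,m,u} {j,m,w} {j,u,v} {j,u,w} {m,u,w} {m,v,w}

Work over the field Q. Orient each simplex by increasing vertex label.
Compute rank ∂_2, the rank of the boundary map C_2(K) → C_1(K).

n_0=7 n_1=20 n_2=13  [Q]
∂1: piv[ei,ej,eu,ev,ew,im] rk=6  ker:ij,iu,iv,iw,jm,ju,jv,jw,mu,mv,mw,uv,uw,vw
∂2: piv[eiu,eiw,eju,ejv,euw,imv,jmu,jmw,juv,juw,mvw] rk=11  ker:iuw,muw
rk∂_2=11

rank∂_2=11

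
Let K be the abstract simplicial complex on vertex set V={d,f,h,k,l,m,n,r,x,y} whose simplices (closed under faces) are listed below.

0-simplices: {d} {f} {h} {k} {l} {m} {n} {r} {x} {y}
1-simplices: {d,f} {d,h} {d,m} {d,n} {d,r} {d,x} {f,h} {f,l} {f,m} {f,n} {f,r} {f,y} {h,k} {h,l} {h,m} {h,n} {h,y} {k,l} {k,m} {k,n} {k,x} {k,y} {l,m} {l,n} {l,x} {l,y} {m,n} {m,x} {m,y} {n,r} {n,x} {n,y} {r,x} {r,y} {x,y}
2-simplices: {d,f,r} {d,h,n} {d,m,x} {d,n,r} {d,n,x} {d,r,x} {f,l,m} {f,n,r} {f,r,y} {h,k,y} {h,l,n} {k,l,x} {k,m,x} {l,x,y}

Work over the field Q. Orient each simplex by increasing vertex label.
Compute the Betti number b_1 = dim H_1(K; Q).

b_1=12

n_0=10 n_1=35 n_2=14  [Q]
∂1: piv[df,dh,dm,dn,dr,dx,fl,fy,hk] rk=9  ker:fh,fm,fn,fr,hl,hm,hn,hy,kl,km,kn,kx,ky,lm,ln,lx,ly,mn,mx,my,nr,nx,ny,rx,ry,xy
∂2: piv[dfr,dhn,dmx,dnr,dnx,drx,flm,fnr,fry,hky,hln,klx,kmx,lxy] rk=14
b_1=(35−9)−14=12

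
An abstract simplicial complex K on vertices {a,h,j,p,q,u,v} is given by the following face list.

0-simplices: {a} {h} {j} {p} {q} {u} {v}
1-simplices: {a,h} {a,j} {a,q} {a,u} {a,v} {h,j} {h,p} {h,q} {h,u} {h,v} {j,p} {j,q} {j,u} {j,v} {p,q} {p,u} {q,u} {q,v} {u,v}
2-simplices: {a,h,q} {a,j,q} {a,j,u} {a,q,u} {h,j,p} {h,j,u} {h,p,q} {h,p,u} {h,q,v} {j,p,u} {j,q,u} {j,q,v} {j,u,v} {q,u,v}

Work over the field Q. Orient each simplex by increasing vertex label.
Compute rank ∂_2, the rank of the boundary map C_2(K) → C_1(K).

rank∂_2=11

n_0=7 n_1=19 n_2=14  [Q]
∂1: piv[ah,aj,aq,au,av,hp] rk=6  ker:hj,hq,hu,hv,jp,jq,ju,jv,pq,pu,qu,qv,uv
∂2: piv[ahq,ajq,aju,aqu,hjp,hju,hpq,hpu,hqv,jqv,juv] rk=11  ker:jpu,jqu,quv
rk∂_2=11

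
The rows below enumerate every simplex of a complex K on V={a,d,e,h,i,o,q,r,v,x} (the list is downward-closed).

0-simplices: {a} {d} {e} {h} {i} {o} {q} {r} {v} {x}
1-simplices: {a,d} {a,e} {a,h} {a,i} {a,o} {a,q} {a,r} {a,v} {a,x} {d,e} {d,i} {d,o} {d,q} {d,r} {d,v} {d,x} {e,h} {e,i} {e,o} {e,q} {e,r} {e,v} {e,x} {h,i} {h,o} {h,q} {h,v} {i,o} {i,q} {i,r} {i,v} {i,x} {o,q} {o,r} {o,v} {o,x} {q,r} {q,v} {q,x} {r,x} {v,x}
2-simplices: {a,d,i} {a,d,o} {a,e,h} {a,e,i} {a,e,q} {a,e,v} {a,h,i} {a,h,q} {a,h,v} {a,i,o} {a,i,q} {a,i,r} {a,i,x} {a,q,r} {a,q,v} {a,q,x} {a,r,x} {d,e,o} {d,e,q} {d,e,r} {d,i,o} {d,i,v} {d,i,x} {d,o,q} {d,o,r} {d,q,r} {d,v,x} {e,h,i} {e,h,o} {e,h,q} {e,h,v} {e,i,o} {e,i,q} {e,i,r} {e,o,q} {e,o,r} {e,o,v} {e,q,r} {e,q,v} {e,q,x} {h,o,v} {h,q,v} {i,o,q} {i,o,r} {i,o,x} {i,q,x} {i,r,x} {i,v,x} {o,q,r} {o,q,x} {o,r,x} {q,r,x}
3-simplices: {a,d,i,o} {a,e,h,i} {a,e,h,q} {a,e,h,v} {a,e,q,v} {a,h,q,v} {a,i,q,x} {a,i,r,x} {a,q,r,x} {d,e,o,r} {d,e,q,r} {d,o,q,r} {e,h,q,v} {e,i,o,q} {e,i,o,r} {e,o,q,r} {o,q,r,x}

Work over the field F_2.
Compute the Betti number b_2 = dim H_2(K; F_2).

b_2=5

n_0=10 n_1=41 n_2=52 n_3=17  [Z2]
∂1: piv[ad,ae,ah,ai,ao,aq,ar,av,ax] rk=9  ker:de,di,do,dq,dr,dv,dx,eh,ei,eo,eq,er,ev,ex,hi,ho,hq,hv,io,iq,ir,iv,ix,oq,or,ov,ox,qr,qv,qx,rx,vx
∂2: piv[adi,ado,aeh,aei,aeq,aev,ahi,ahq,ahv,aio,aiq,air,aix,aqr,aqv,aqx,arx,deo,deq,der,div,dix,doq,dor,dqr,dvx,eho,eio,eov,eqx,iox] rk=31  ker:dio,ehi,ehq,ehv,eiq,eir,eoq,eor,eqr,eqv,hov,hqv,ioq,ior,iqx,irx,ivx,oqr,oqx,orx,qrx
∂3: piv[adio,aehi,aehq,aehv,aeqv,ahqv,aiqx,airx,aqrx,deor,deqr,doqr,eioq,eior,eoqr,oqrx] rk=16  ker:ehqv
b_2=(52−31)−16=5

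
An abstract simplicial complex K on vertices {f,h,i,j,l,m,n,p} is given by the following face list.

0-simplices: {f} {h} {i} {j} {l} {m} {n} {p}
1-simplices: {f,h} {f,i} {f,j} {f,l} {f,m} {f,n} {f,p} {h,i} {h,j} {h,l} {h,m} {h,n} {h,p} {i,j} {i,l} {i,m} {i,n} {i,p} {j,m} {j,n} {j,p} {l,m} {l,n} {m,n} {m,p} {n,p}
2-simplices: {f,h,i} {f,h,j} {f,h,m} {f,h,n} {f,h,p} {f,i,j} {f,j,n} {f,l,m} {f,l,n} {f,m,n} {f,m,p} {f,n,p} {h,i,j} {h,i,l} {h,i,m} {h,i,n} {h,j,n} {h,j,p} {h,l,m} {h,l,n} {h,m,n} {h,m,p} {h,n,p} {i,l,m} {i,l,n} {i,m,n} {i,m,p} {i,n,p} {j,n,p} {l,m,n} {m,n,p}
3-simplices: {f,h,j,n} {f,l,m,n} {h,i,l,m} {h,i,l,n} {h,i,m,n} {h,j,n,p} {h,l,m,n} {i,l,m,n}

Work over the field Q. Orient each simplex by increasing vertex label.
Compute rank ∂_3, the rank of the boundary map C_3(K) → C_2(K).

rank∂_3=7

n_0=8 n_1=26 n_2=31 n_3=8  [Q]
∂1: piv[fh,fi,fj,fl,fm,fn,fp] rk=7  ker:hi,hj,hl,hm,hn,hp,ij,il,im,in,ip,jm,jn,jp,lm,ln,mn,mp,np
∂2: piv[fhi,fhj,fhm,fhn,fhp,fij,fjn,flm,fln,fmn,fmp,fnp,hil,him,hin,hjp,hlm,imp] rk=18  ker:hij,hjn,hln,hmn,hmp,hnp,ilm,iln,imn,inp,jnp,lmn,mnp
∂3: piv[fhjn,flmn,hilm,hiln,himn,hjnp,hlmn] rk=7  ker:ilmn
rk∂_3=7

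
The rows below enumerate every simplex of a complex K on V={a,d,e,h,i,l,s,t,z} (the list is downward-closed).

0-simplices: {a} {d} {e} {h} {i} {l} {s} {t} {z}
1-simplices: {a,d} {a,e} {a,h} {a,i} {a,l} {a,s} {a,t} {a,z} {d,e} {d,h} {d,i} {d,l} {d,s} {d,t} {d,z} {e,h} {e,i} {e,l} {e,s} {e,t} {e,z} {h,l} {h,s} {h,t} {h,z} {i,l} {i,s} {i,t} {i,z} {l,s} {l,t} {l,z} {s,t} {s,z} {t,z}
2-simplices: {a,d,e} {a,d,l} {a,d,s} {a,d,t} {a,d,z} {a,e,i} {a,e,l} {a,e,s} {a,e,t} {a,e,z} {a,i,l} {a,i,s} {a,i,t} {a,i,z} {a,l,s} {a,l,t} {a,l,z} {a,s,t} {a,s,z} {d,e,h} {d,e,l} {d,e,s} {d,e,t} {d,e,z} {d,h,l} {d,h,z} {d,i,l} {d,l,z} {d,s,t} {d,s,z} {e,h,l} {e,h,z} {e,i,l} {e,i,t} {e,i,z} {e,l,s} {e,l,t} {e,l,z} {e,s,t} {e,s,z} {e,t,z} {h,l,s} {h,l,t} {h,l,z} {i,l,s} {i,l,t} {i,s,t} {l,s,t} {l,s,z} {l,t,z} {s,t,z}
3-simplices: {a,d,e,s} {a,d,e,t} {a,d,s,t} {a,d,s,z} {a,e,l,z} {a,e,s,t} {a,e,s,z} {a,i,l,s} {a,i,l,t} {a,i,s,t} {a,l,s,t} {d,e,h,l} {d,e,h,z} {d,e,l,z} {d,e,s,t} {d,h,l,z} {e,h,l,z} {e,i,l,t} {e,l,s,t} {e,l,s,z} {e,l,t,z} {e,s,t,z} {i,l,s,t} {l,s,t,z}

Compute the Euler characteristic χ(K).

χ(K)=1

n_0=9 n_1=35 n_2=51 n_3=24
χ=+9−35+51−24=1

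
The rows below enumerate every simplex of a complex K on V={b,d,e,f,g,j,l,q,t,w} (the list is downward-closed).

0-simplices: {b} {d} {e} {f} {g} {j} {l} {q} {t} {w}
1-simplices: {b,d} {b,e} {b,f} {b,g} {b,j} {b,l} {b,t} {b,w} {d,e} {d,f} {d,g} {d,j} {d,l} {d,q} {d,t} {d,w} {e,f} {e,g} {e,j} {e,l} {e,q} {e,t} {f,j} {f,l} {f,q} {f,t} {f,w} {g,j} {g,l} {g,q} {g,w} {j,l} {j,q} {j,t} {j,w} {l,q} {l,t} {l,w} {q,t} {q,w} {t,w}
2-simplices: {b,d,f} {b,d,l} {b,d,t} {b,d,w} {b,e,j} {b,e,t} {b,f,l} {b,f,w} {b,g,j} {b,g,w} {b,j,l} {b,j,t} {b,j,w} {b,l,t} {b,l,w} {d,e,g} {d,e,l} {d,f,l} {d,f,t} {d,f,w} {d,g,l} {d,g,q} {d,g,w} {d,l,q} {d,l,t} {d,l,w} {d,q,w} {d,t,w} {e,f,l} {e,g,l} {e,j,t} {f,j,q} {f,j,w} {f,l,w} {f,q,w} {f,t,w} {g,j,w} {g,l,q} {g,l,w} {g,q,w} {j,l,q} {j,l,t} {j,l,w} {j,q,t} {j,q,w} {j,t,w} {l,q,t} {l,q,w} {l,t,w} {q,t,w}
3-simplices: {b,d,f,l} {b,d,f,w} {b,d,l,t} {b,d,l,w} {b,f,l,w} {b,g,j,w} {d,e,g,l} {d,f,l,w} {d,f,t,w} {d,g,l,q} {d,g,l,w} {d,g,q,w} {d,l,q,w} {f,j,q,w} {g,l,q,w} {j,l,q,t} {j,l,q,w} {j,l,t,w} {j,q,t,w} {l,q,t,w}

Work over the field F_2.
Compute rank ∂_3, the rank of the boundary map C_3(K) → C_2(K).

rank∂_3=17

n_0=10 n_1=41 n_2=50 n_3=20  [Z2]
∂1: piv[bd,be,bf,bg,bj,bl,bt,bw,dq] rk=9  ker:de,df,dg,dj,dl,dt,dw,ef,eg,ej,el,eq,et,fj,fl,fq,ft,fw,gj,gl,gq,gw,jl,jq,jt,jw,lq,lt,lw,qt,qw,tw
∂2: piv[bdf,bdl,bdt,bdw,bej,bet,bfl,bfw,bgj,bgw,bjl,bjt,bjw,blt,blw,deg,del,dft,dgl,dgq,dgw,dlq,dqw,dtw,efl,fjq,fjw,fqw,jqt] rk=29  ker:dfl,dfw,dlt,dlw,egl,ejt,flw,ftw,gjw,glq,glw,gqw,jlq,jlt,jlw,jqw,jtw,lqt,lqw,ltw,qtw
∂3: piv[bdfl,bdfw,bdlt,bdlw,bflw,bgjw,degl,dftw,dglq,dglw,dgqw,dlqw,fjqw,jlqt,jlqw,jltw,jqtw] rk=17  ker:dflw,glqw,lqtw
rk∂_3=17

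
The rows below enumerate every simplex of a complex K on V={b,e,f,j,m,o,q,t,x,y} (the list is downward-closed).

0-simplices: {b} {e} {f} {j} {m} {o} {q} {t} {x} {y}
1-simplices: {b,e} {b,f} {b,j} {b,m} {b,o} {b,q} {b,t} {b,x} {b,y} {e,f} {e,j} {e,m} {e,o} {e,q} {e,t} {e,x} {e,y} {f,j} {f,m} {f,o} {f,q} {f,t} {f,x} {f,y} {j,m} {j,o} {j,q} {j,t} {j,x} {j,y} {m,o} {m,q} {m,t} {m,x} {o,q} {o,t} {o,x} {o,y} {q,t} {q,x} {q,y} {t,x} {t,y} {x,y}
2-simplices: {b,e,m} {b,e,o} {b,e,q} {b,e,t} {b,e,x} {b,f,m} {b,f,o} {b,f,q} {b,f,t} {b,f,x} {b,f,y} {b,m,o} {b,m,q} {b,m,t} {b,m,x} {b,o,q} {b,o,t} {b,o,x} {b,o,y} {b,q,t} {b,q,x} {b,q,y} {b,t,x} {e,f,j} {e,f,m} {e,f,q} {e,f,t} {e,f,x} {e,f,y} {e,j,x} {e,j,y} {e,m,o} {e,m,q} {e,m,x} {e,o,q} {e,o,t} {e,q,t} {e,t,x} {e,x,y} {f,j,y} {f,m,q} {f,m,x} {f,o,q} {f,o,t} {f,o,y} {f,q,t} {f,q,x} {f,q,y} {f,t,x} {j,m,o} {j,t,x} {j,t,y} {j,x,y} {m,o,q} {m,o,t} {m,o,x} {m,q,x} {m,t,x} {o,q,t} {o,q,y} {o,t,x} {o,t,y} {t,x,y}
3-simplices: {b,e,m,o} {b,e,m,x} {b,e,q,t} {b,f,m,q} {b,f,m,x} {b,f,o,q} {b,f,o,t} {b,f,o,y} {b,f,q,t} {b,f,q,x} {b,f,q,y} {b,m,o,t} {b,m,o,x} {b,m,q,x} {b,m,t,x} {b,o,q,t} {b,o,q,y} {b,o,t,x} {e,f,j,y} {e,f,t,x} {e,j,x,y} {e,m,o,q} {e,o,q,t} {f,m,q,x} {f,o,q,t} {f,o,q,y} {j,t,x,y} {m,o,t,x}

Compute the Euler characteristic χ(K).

n_0=10 n_1=44 n_2=63 n_3=28
χ=+10−44+63−28=1

χ(K)=1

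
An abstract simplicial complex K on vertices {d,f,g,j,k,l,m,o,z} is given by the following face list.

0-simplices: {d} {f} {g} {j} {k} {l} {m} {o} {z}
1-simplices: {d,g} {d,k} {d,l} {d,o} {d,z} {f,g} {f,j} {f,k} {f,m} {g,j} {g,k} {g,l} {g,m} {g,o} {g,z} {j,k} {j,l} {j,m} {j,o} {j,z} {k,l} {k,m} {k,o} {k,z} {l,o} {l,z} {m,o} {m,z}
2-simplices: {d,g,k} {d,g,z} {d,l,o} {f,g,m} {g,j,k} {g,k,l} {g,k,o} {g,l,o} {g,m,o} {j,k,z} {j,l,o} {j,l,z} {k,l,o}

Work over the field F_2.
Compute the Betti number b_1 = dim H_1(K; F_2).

n_0=9 n_1=28 n_2=13  [Z2]
∂1: piv[dg,dk,dl,do,dz,fg,fj,fm] rk=8  ker:fk,gj,gk,gl,gm,go,gz,jk,jl,jm,jo,jz,kl,km,ko,kz,lo,lz,mo,mz
∂2: piv[dgk,dgz,dlo,fgm,gjk,gkl,gko,glo,gmo,jkz,jlo,jlz] rk=12  ker:klo
b_1=(28−8)−12=8

b_1=8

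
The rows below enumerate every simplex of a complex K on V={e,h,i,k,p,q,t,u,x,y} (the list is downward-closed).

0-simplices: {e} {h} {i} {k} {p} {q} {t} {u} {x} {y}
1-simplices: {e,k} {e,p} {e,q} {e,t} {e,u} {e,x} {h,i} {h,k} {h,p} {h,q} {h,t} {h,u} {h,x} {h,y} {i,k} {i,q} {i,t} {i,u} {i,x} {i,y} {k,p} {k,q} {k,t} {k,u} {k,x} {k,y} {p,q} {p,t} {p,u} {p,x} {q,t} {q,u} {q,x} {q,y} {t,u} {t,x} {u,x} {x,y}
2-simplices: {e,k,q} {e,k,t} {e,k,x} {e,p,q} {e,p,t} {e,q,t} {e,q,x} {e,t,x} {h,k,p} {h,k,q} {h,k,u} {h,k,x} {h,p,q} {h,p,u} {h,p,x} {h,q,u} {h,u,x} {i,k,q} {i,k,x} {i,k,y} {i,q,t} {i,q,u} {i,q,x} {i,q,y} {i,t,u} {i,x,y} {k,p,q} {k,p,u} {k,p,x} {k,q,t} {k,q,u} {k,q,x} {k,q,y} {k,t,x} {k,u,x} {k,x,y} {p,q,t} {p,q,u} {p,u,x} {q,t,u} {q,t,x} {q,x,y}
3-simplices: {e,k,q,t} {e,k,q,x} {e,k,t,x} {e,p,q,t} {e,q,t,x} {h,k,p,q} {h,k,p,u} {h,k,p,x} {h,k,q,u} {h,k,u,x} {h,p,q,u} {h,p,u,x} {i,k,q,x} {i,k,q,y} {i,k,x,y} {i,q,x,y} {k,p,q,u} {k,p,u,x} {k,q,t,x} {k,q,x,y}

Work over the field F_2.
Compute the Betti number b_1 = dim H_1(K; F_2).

n_0=10 n_1=38 n_2=42 n_3=20  [Z2]
∂1: piv[ek,ep,eq,et,eu,ex,hi,hk,hy] rk=9  ker:hp,hq,ht,hu,hx,ik,iq,it,iu,ix,iy,kp,kq,kt,ku,kx,ky,pq,pt,pu,px,qt,qu,qx,qy,tu,tx,ux,xy
∂2: piv[ekq,ekt,ekx,epq,ept,eqt,eqx,etx,hkp,hkq,hku,hkx,hpq,hpu,hpx,hqu,hux,ikq,ikx,iky,iqt,iqu,iqy,itu,ixy] rk=25  ker:iqx,kpq,kpu,kpx,kqt,kqu,kqx,kqy,ktx,kux,kxy,pqt,pqu,pux,qtu,qtx,qxy
∂3: piv[ekqt,ekqx,ektx,epqt,eqtx,hkpq,hkpu,hkpx,hkqu,hkux,hpqu,hpux,ikqx,ikqy,ikxy,iqxy] rk=16  ker:kpqu,kpux,kqtx,kqxy
b_1=(38−9)−25=4

b_1=4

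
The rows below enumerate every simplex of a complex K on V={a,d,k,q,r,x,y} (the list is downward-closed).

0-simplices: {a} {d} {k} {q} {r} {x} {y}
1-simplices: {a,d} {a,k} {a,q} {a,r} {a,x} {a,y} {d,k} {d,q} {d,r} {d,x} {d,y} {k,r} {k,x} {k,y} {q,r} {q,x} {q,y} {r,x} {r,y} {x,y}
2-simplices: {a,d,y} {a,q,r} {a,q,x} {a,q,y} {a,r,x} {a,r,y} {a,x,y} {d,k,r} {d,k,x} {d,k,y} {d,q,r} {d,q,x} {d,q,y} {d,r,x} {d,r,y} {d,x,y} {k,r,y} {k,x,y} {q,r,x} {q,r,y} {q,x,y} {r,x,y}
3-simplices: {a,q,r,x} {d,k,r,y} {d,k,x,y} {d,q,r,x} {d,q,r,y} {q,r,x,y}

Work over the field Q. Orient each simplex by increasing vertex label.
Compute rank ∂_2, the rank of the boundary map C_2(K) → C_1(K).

rank∂_2=13

n_0=7 n_1=20 n_2=22 n_3=6  [Q]
∂1: piv[ad,ak,aq,ar,ax,ay] rk=6  ker:dk,dq,dr,dx,dy,kr,kx,ky,qr,qx,qy,rx,ry,xy
∂2: piv[ady,aqr,aqx,aqy,arx,ary,axy,dkr,dkx,dky,dqr,dqx,dqy] rk=13  ker:drx,dry,dxy,kry,kxy,qrx,qry,qxy,rxy
∂3: piv[aqrx,dkry,dkxy,dqrx,dqry,qrxy] rk=6
rk∂_2=13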